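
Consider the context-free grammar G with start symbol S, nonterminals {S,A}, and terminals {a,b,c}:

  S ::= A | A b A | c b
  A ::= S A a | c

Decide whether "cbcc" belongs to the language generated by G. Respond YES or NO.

Convert to CNF:
  S -> A X4 | S X5 | T2 T1 | c
  A -> S X3 | c
  T0 -> a
  T1 -> b
  T2 -> c
  X3 -> A T0
  X4 -> T1 A
  X5 -> A T0

Fill CYK table bottom-up:
  [0..0]={A,S,T2}  "c"  orig:{A,S}
  [1..1]={T1}  "b"  orig:{}
  [2..2]={A,S,T2}  "c"  orig:{A,S}
  [3..3]={A,S,T2}  "c"  orig:{A,S}
  [0..1]={S}  "cb"
  [1..2]={X4}  "bc"  orig:{}
  [2..3]=∅  "cc"
  [0..2]={S}  "cbc"
  [1..3]=∅  "bcc"
  [0..3]=∅  "cbcc"

S ∉ T[0,3] ⇒ NO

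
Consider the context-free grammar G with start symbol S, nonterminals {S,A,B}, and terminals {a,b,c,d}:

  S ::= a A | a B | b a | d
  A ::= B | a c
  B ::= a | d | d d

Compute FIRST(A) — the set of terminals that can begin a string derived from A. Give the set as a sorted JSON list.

FIRST sets, iterate to fixpoint:
iter 1:
  A via A→a c: +{a}
  B via B→a: +{a}
  B via B→d: +{d}
  S via S→a A: +{a}
  S via S→b a: +{b}
  S via S→d: +{d}
  FIRST(S)={a,b,d}  FIRST(A)={a}  FIRST(B)={a,d}
iter 2:
  A via A→B: +{d}
  FIRST(S)={a,b,d}  FIRST(A)={a,d}  FIRST(B)={a,d}
iter 3: (stable)
  FIRST(S)={a,b,d}  FIRST(A)={a,d}  FIRST(B)={a,d}

FIRST(A) = ["a", "d"]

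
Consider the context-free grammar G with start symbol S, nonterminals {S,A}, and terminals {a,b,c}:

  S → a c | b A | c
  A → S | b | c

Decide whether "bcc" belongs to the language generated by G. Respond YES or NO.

Convert to CNF:
  S -> T0 T1 | T2 A | c
  A -> T0 T1 | T2 A | b | c
  T0 -> a
  T1 -> c
  T2 -> b

CYK fill:
  [0..0]={A,T2}  "b"  orig:{A}
  [1..1]={A,S,T1}  "c"  orig:{A,S}
  [2..2]={A,S,T1}  "c"  orig:{A,S}
  [0..1]={A,S}  "bc"
  [1..2]=∅  "cc"
  [0..2]=∅  "bcc"

S ∉ T[0,2] ⇒ NO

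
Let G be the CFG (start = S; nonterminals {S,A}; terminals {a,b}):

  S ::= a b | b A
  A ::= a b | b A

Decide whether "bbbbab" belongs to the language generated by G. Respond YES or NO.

Convert to CNF:
  S -> T0 T1 | T1 A
  A -> T0 T1 | T1 A
  T0 -> a
  T1 -> b

CYK table (by increasing span):
  [0..0]={T1}  "b"  orig:{}
  [1..1]={T1}  "b"  orig:{}
  [2..2]={T1}  "b"  orig:{}
  [3..3]={T1}  "b"  orig:{}
  [4..4]={T0}  "a"  orig:{}
  [5..5]={T1}  "b"  orig:{}
  [0..1]=∅  "bb"
  [1..2]=∅  "bb"
  [2..3]=∅  "bb"
  [3..4]=∅  "ba"
  [4..5]={A,S}  "ab"
  [0..2]=∅  "bbb"
  [1..3]=∅  "bbb"
  [2..4]=∅  "bba"
  [3..5]={A,S}  "bab"
  [0..3]=∅  "bbbb"
  [1..4]=∅  "bbba"
  [2..5]={A,S}  "bbab"
  [0..4]=∅  "bbbba"
  [1..5]={A,S}  "bbbab"
  [0..5]={A,S}  "bbbbab"

S ∈ T[0,5] ⇒ YES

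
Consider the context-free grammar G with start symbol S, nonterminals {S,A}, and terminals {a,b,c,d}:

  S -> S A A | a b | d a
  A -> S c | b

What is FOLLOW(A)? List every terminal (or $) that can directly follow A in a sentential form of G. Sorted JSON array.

FIRST sets, iterate to fixpoint:
iter 1:
  A via A→b: +{b}
  S via S→a b: +{a}
  S via S→d a: +{d}
  S: {a,d}  A: {b}
iter 2:
  A via A→S c: +{a,d}
  S: {a,d}  A: {a,b,d}
iter 3: — fixpoint
  S: {a,d}  A: {a,b,d}

Compute FOLLOW by fixpoint:
initialize: $ ∈ FOLLOW(S)
iter 1:
  A→S c: FOLLOW(S) ⊇ FIRST(c) = {c}; new: +{c}
  S→S A A: FOLLOW(S) ⊇ FIRST(A) = {a,b,d}; new: +{a,b,d}
  S→S A A: FOLLOW(A) ⊇ FIRST(A) = {a,b,d}; new: +{a,b,d}
  S→S A A: FOLLOW(A) ⊇ FOLLOW(S) ⊇ {$,a,b,c,d}; new: +{$,c}
  FOLLOW(S)={$,a,b,c,d}  FOLLOW(A)={$,a,b,c,d}
iter 2: — fixpoint
  FOLLOW(S)={$,a,b,c,d}  FOLLOW(A)={$,a,b,c,d}

FOLLOW(A) = ["$", "a", "b", "c", "d"]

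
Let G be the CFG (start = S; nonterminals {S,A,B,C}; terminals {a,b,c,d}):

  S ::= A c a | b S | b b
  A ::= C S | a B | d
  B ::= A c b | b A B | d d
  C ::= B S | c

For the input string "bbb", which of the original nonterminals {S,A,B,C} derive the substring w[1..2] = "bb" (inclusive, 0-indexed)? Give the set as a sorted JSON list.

CNF form of G:
  S -> A X6 | T2 S | T2 T2
  A -> C S | T0 B | d
  B -> A X4 | T2 X5 | T3 T3
  C -> B S | c
  T0 -> a
  T1 -> c
  T2 -> b
  T3 -> d
  X4 -> T1 T2
  X5 -> A B
  X6 -> T1 T0

CYK table (by increasing span) — only the sub-triangle for w[1..2]:
  cell(1,1) b: {T2}  orig:{}
  cell(2,2) b: {T2}  orig:{}
  cell(1,2) bb: {S}

Original NTs in T[1,2] deriving "bb": ["S"]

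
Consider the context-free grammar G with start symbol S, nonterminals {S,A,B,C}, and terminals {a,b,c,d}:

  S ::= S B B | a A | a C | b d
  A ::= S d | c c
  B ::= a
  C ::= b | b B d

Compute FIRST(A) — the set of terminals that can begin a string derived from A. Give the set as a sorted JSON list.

FIRST sets, iterate to fixpoint:
pass 1:
  A via A→c c: +{c}
  B via B→a: +{a}
  C via C→b: +{b}
  S via S→a A: +{a}
  S via S→b d: +{b}
  FIRST[S]={a,b}  FIRST[A]={c}  FIRST[B]={a}  FIRST[C]={b}
pass 2:
  A via A→S d: +{a,b}
  FIRST[S]={a,b}  FIRST[A]={a,b,c}  FIRST[B]={a}  FIRST[C]={b}
pass 3: (stable)
  FIRST[S]={a,b}  FIRST[A]={a,b,c}  FIRST[B]={a}  FIRST[C]={b}

FIRST(A) = ["a", "b", "c"]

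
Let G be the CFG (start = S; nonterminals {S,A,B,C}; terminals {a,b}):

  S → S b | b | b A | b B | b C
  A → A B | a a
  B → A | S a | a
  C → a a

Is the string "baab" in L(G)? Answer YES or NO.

Convert to CNF:
  S -> S T1 | T1 A | T1 B | T1 C | b
  A -> A B | T0 T0
  B -> A B | S T0 | T0 T0 | a
  C -> T0 T0
  T0 -> a
  T1 -> b

Fill CYK table bottom-up:
  [0..0]={S,T1}  "b"  orig:{S}
  [1..1]={B,T0}  "a"  orig:{B}
  [2..2]={B,T0}  "a"  orig:{B}
  [3..3]={S,T1}  "b"  orig:{S}
  [0..1]={B,S}  "ba"
  [1..2]={A,B,C}  "aa"
  [2..3]=∅  "ab"
  [0..2]={B,S}  "baa"
  [1..3]=∅  "aab"
  [0..3]={S}  "baab"

S ∈ T[0,3] ⇒ YES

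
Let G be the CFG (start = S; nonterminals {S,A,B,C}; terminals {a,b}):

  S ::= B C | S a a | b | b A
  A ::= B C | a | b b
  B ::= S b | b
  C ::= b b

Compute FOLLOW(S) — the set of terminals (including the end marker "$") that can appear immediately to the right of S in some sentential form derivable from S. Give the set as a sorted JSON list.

FIRST iteration:
[1]
  A via A→a: +{a}
  A via A→b b: +{b}
  B via B→b: +{b}
  C via C→b b: +{b}
  S via S→B C: +{b}
  FIRST(S)={b}  FIRST(A)={a,b}  FIRST(B)={b}  FIRST(C)={b}
[2] (stable)
  FIRST(S)={b}  FIRST(A)={a,b}  FIRST(B)={b}  FIRST(C)={b}

FOLLOW sets:
initialize: $ ∈ FOLLOW(S)
pass 1:
  A→B C: FOLLOW(B) ⊇ FIRST(C) = {b}; new: +{b}
  B→S b: FOLLOW(S) ⊇ FIRST(b) = {b}; new: +{b}
  S→B C: FOLLOW(C) ⊇ FOLLOW(S) ⊇ {$,b}; new: +{$,b}
  S→S a a: FOLLOW(S) ⊇ FIRST(a) = {a}; new: +{a}
  S→b A: FOLLOW(A) ⊇ FOLLOW(S) ⊇ {$,a,b}; new: +{$,a,b}
  FOLLOW[S]={$,a,b}  FOLLOW[A]={$,a,b}  FOLLOW[B]={b}  FOLLOW[C]={$,b}
pass 2:
  A→B C: FOLLOW(C) ⊇ FOLLOW(A) ⊇ {$,a,b}; new: +{a}
  FOLLOW[S]={$,a,b}  FOLLOW[A]={$,a,b}  FOLLOW[B]={b}  FOLLOW[C]={$,a,b}
pass 3: done
  FOLLOW[S]={$,a,b}  FOLLOW[A]={$,a,b}  FOLLOW[B]={b}  FOLLOW[C]={$,a,b}

FOLLOW(S) = ["$", "a", "b"]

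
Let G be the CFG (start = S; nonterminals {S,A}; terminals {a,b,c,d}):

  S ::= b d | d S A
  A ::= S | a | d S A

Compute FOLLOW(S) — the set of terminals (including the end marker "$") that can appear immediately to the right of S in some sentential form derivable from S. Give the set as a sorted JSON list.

FIRST iteration:
pass 1:
  A via A→a: +{a}
  A via A→d S A: +{d}
  S via S→b d: +{b}
  S via S→d S A: +{d}
  FIRST(S)={b,d}  FIRST(A)={a,d}
pass 2:
  A via A→S: +{b}
  FIRST(S)={b,d}  FIRST(A)={a,b,d}
pass 3: (stable)
  FIRST(S)={b,d}  FIRST(A)={a,b,d}

Compute FOLLOW by fixpoint:
initialize: $ ∈ FOLLOW(S)
round 1:
  A→d S A: FOLLOW(S) ⊇ FIRST(A) = {a,b,d}; new: +{a,b,d}
  S→d S A: FOLLOW(A) ⊇ FOLLOW(S) ⊇ {$,a,b,d}; new: +{$,a,b,d}
  FOLLOW[S]={$,a,b,d}  FOLLOW[A]={$,a,b,d}
round 2: (no change)
  FOLLOW[S]={$,a,b,d}  FOLLOW[A]={$,a,b,d}

FOLLOW(S) = ["$", "a", "b", "d"]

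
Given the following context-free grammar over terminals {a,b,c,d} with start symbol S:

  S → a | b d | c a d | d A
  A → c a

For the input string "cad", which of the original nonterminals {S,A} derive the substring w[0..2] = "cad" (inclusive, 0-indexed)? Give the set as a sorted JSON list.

CNF form of G:
  S -> T0 X4 | T2 T3 | T3 A | a
  A -> T0 T1
  T0 -> c
  T1 -> a
  T2 -> b
  T3 -> d
  X4 -> T1 T3

CYK table (by increasing span) (cells [i..j] with 0 ≤ i ≤ j ≤ 2 only):
  [0..0]={T0}  "c"  orig:{}
  [1..1]={S,T1}  "a"  orig:{S}
  [2..2]={T3}  "d"  orig:{}
  [0..1]={A}  "ca"
  [1..2]={X4}  "ad"  orig:{}
  [0..2]={S}  "cad"

Original NTs in T[0,2] deriving "cad": ["S"]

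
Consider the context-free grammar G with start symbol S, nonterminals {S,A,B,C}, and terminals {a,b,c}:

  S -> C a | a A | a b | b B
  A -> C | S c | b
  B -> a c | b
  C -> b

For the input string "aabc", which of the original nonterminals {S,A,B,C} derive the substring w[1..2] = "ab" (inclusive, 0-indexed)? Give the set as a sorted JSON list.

CNF form of G:
  S -> C T1 | T1 A | T1 T2 | T2 B
  A -> S T0 | b
  B -> T1 T0 | b
  C -> b
  T0 -> c
  T1 -> a
  T2 -> b

CYK table (by increasing span), restricted to cells inside w[1..2]:
  cell(1,1) a: {T1}  orig:{}
  cell(2,2) b: {A,B,C,T2}  orig:{A,B,C}
  cell(1,2) ab: {S}

Original NTs in T[1,2] deriving "ab": ["S"]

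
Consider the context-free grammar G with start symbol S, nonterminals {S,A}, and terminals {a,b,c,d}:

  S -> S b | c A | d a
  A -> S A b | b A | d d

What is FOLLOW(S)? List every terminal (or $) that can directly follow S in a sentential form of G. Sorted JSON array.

FIRST iteration:
round 1:
  A via A→b A: +{b}
  A via A→d d: +{d}
  S via S→c A: +{c}
  S via S→d a: +{d}
  S: {c,d}  A: {b,d}
round 2:
  A via A→S A b: +{c}
  S: {c,d}  A: {b,c,d}
round 3: (stable)
  S: {c,d}  A: {b,c,d}

FOLLOW sets:
initialize: $ ∈ FOLLOW(S)
[1]
  A→S A b: FOLLOW(S) ⊇ FIRST(A) = {b,c,d}; new: +{b,c,d}
  A→S A b: FOLLOW(A) ⊇ FIRST(b) = {b}; new: +{b}
  S→c A: FOLLOW(A) ⊇ FOLLOW(S) ⊇ {$,b,c,d}; new: +{$,c,d}
  FOLLOW[S]={$,b,c,d}  FOLLOW[A]={$,b,c,d}
[2] done
  FOLLOW[S]={$,b,c,d}  FOLLOW[A]={$,b,c,d}

FOLLOW(S) = ["$", "b", "c", "d"]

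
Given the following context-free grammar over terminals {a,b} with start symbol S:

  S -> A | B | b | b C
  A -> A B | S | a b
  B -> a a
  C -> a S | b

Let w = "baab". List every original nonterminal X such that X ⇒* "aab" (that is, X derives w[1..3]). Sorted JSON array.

Convert to CNF:
  S -> A B | T0 T0 | T0 T1 | T1 C | b
  A -> A B | T0 T0 | T0 T1 | T1 C | b
  B -> T0 T0
  C -> T0 S | b
  T0 -> a
  T1 -> b

CYK table (by increasing span), restricted to cells inside w[1..3]:
  [1..1]={T0}  "a"  orig:{}
  [2..2]={T0}  "a"  orig:{}
  [3..3]={A,C,S,T1}  "b"  orig:{A,C,S}
  [1..2]={A,B,S}  "aa"
  [2..3]={A,C,S}  "ab"
  [1..3]={C}  "aab"

Original NTs in T[1,3] deriving "aab": ["C"]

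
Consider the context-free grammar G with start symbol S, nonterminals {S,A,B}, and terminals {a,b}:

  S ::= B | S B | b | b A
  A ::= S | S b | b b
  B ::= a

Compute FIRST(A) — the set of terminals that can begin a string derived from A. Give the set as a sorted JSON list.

FIRST sets, iterate to fixpoint:
round 1:
  A via A→b b: +{b}
  B via B→a: +{a}
  S via S→B: +{a}
  S via S→b: +{b}
  FIRST(S)={a,b}  FIRST(A)={b}  FIRST(B)={a}
round 2:
  A via A→S: +{a}
  FIRST(S)={a,b}  FIRST(A)={a,b}  FIRST(B)={a}
round 3: done
  FIRST(S)={a,b}  FIRST(A)={a,b}  FIRST(B)={a}

FIRST(A) = ["a", "b"]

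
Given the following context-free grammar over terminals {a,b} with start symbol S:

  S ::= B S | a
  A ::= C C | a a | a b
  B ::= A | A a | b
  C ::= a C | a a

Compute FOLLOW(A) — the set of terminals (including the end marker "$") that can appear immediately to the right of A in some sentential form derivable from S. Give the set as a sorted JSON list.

FIRST sets, iterate to fixpoint:
iter 1:
  A via A→a a: +{a}
  B via B→A: +{a}
  B via B→b: +{b}
  C via C→a C: +{a}
  S via S→B S: +{a,b}
  S: {a,b}  A: {a}  B: {a,b}  C: {a}
iter 2: done
  S: {a,b}  A: {a}  B: {a,b}  C: {a}

FOLLOW sets:
seed FOLLOW(S) with $
pass 1:
  A→C C: FOLLOW(C) ⊇ FIRST(C) = {a}; new: +{a}
  B→A a: FOLLOW(A) ⊇ FIRST(a) = {a}; new: +{a}
  S→B S: FOLLOW(B) ⊇ FIRST(S) = {a,b}; new: +{a,b}
  S: {$}  A: {a}  B: {a,b}  C: {a}
pass 2:
  B→A: FOLLOW(A) ⊇ FOLLOW(B) ⊇ {a,b}; new: +{b}
  S: {$}  A: {a,b}  B: {a,b}  C: {a}
pass 3:
  A→C C: FOLLOW(C) ⊇ FOLLOW(A) ⊇ {a,b}; new: +{b}
  S: {$}  A: {a,b}  B: {a,b}  C: {a,b}
pass 4: done
  S: {$}  A: {a,b}  B: {a,b}  C: {a,b}

FOLLOW(A) = ["a", "b"]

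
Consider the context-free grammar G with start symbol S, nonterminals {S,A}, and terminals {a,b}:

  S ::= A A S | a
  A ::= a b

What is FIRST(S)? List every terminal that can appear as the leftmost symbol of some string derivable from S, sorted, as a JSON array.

FIRST sets, iterate to fixpoint:
round 1:
  A via A→a b: +{a}
  S via S→A A S: +{a}
  FIRST[S]={a}  FIRST[A]={a}
round 2: — fixpoint
  FIRST[S]={a}  FIRST[A]={a}

FIRST(S) = ["a"]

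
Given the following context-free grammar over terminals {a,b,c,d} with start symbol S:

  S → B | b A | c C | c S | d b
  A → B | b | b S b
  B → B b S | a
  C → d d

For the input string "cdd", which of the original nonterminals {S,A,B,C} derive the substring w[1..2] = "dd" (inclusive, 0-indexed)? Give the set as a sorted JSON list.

Convert to CNF:
  S -> B X6 | T0 A | T1 T0 | T2 C | T2 S | a
  A -> B X3 | T0 X4 | a | b
  B -> B X5 | a
  C -> T1 T1
  T0 -> b
  T1 -> d
  T2 -> c
  X3 -> T0 S
  X4 -> S T0
  X5 -> T0 S
  X6 -> T0 S

CYK fill, restricted to cells inside w[1..2]:
  cell(1,1) d: {T1}  orig:{}
  cell(2,2) d: {T1}  orig:{}
  cell(1,2) dd: {C}

Original NTs in T[1,2] deriving "dd": ["C"]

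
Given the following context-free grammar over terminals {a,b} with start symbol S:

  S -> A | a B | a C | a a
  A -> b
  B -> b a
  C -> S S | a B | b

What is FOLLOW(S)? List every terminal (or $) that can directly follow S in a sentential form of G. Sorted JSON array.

FIRST sets, iterate to fixpoint:
iter 1:
  A via A→b: +{b}
  B via B→b a: +{b}
  C via C→a B: +{a}
  C via C→b: +{b}
  S via S→A: +{b}
  S via S→a B: +{a}
  FIRST(S)={a,b}  FIRST(A)={b}  FIRST(B)={b}  FIRST(C)={a,b}
iter 2: — fixpoint
  FIRST(S)={a,b}  FIRST(A)={b}  FIRST(B)={b}  FIRST(C)={a,b}

FOLLOW sets:
initialize: $ ∈ FOLLOW(S)
round 1:
  C→S S: FOLLOW(S) ⊇ FIRST(S) = {a,b}; new: +{a,b}
  S→A: FOLLOW(A) ⊇ FOLLOW(S) ⊇ {$,a,b}; new: +{$,a,b}
  S→a B: FOLLOW(B) ⊇ FOLLOW(S) ⊇ {$,a,b}; new: +{$,a,b}
  S→a C: FOLLOW(C) ⊇ FOLLOW(S) ⊇ {$,a,b}; new: +{$,a,b}
  FOLLOW[S]={$,a,b}  FOLLOW[A]={$,a,b}  FOLLOW[B]={$,a,b}  FOLLOW[C]={$,a,b}
round 2: done
  FOLLOW[S]={$,a,b}  FOLLOW[A]={$,a,b}  FOLLOW[B]={$,a,b}  FOLLOW[C]={$,a,b}

FOLLOW(S) = ["$", "a", "b"]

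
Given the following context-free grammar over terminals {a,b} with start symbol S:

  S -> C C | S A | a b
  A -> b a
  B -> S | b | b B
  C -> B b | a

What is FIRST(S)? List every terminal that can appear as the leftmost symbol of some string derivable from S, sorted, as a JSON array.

FIRST iteration:
iter 1:
  A via A→b a: +{b}
  B via B→b: +{b}
  C via C→B b: +{b}
  C via C→a: +{a}
  S via S→C C: +{a,b}
  S: {a,b}  A: {b}  B: {b}  C: {a,b}
iter 2:
  B via B→S: +{a}
  S: {a,b}  A: {b}  B: {a,b}  C: {a,b}
iter 3: — fixpoint
  S: {a,b}  A: {b}  B: {a,b}  C: {a,b}

FIRST(S) = ["a", "b"]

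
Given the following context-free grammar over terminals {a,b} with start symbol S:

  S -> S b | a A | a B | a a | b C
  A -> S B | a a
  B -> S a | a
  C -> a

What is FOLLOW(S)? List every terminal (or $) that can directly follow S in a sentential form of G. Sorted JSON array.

FIRST iteration:
[1]
  A via A→a a: +{a}
  B via B→a: +{a}
  C via C→a: +{a}
  S via S→a A: +{a}
  S via S→b C: +{b}
  FIRST(S)={a,b}  FIRST(A)={a}  FIRST(B)={a}  FIRST(C)={a}
[2]
  A via A→S B: +{b}
  B via B→S a: +{b}
  FIRST(S)={a,b}  FIRST(A)={a,b}  FIRST(B)={a,b}  FIRST(C)={a}
[3] — fixpoint
  FIRST(S)={a,b}  FIRST(A)={a,b}  FIRST(B)={a,b}  FIRST(C)={a}

FOLLOW iteration:
initialize: $ ∈ FOLLOW(S)
round 1:
  A→S B: FOLLOW(S) ⊇ FIRST(B) = {a,b}; new: +{a,b}
  S→a A: FOLLOW(A) ⊇ FOLLOW(S) ⊇ {$,a,b}; new: +{$,a,b}
  S→a B: FOLLOW(B) ⊇ FOLLOW(S) ⊇ {$,a,b}; new: +{$,a,b}
  S→b C: FOLLOW(C) ⊇ FOLLOW(S) ⊇ {$,a,b}; new: +{$,a,b}
  S: {$,a,b}  A: {$,a,b}  B: {$,a,b}  C: {$,a,b}
round 2: — fixpoint
  S: {$,a,b}  A: {$,a,b}  B: {$,a,b}  C: {$,a,b}

FOLLOW(S) = ["$", "a", "b"]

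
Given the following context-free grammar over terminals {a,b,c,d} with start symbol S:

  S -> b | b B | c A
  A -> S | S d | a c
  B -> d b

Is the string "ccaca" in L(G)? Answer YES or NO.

Convert to CNF:
  S -> T2 A | T3 B | b
  A -> S T0 | T1 T2 | T2 A | T3 B | b
  B -> T0 T3
  T0 -> d
  T1 -> a
  T2 -> c
  T3 -> b

Fill CYK table bottom-up:
  [0..0]={T2}  "c"  orig:{}
  [1..1]={T2}  "c"  orig:{}
  [2..2]={T1}  "a"  orig:{}
  [3..3]={T2}  "c"  orig:{}
  [4..4]={T1}  "a"  orig:{}
  [0..1]=∅  "cc"
  [1..2]=∅  "ca"
  [2..3]={A}  "ac"
  [3..4]=∅  "ca"
  [0..2]=∅  "cca"
  [1..3]={A,S}  "cac"
  [2..4]=∅  "aca"
  [0..3]={A,S}  "ccac"
  [1..4]=∅  "caca"
  [0..4]=∅  "ccaca"

S ∉ T[0,4] ⇒ NO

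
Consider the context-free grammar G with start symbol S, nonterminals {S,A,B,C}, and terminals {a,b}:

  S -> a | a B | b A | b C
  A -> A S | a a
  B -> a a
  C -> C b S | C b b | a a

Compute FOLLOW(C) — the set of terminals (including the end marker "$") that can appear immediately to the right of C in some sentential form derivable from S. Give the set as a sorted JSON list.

Compute FIRST by fixpoint:
pass 1:
  A via A→a a: +{a}
  B via B→a a: +{a}
  C via C→a a: +{a}
  S via S→a: +{a}
  S via S→b A: +{b}
  FIRST(S)={a,b}  FIRST(A)={a}  FIRST(B)={a}  FIRST(C)={a}
pass 2: (no change)
  FIRST(S)={a,b}  FIRST(A)={a}  FIRST(B)={a}  FIRST(C)={a}

Compute FOLLOW by fixpoint:
seed FOLLOW(S) with $
pass 1:
  A→A S: FOLLOW(A) ⊇ FIRST(S) = {a,b}; new: +{a,b}
  A→A S: FOLLOW(S) ⊇ FOLLOW(A) ⊇ {a,b}; new: +{a,b}
  C→C b S: FOLLOW(C) ⊇ FIRST(b) = {b}; new: +{b}
  S→a B: FOLLOW(B) ⊇ FOLLOW(S) ⊇ {$,a,b}; new: +{$,a,b}
  S→b A: FOLLOW(A) ⊇ FOLLOW(S) ⊇ {$,a,b}; new: +{$}
  S→b C: FOLLOW(C) ⊇ FOLLOW(S) ⊇ {$,a,b}; new: +{$,a}
  S: {$,a,b}  A: {$,a,b}  B: {$,a,b}  C: {$,a,b}
pass 2: (no change)
  S: {$,a,b}  A: {$,a,b}  B: {$,a,b}  C: {$,a,b}

FOLLOW(C) = ["$", "a", "b"]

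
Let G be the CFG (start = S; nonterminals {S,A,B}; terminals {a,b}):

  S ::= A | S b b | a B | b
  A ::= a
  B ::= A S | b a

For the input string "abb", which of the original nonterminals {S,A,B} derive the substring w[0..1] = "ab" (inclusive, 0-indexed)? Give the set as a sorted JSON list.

Convert to CNF:
  S -> S X2 | T1 B | a | b
  A -> a
  B -> A S | T0 T1
  T0 -> b
  T1 -> a
  X2 -> T0 T0

CYK fill (cells [i..j] with 0 ≤ i ≤ j ≤ 1 only):
  [0..0]={A,S,T1}  "a"  orig:{A,S}
  [1..1]={S,T0}  "b"  orig:{S}
  [0..1]={B}  "ab"

Original NTs in T[0,1] deriving "ab": ["B"]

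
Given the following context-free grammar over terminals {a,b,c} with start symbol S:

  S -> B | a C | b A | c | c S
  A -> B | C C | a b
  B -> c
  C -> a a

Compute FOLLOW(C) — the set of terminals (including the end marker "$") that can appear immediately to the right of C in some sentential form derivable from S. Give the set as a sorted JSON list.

Compute FIRST by fixpoint:
round 1:
  A via A→a b: +{a}
  B via B→c: +{c}
  C via C→a a: +{a}
  S via S→B: +{c}
  S via S→a C: +{a}
  S via S→b A: +{b}
  S: {a,b,c}  A: {a}  B: {c}  C: {a}
round 2:
  A via A→B: +{c}
  S: {a,b,c}  A: {a,c}  B: {c}  C: {a}
round 3: — fixpoint
  S: {a,b,c}  A: {a,c}  B: {c}  C: {a}

FOLLOW iteration:
initialize: $ ∈ FOLLOW(S)
[1]
  A→C C: FOLLOW(C) ⊇ FIRST(C) = {a}; new: +{a}
  S→B: FOLLOW(B) ⊇ FOLLOW(S) ⊇ {$}; new: +{$}
  S→a C: FOLLOW(C) ⊇ FOLLOW(S) ⊇ {$}; new: +{$}
  S→b A: FOLLOW(A) ⊇ FOLLOW(S) ⊇ {$}; new: +{$}
  FOLLOW[S]={$}  FOLLOW[A]={$}  FOLLOW[B]={$}  FOLLOW[C]={$,a}
[2] — fixpoint
  FOLLOW[S]={$}  FOLLOW[A]={$}  FOLLOW[B]={$}  FOLLOW[C]={$,a}

FOLLOW(C) = ["$", "a"]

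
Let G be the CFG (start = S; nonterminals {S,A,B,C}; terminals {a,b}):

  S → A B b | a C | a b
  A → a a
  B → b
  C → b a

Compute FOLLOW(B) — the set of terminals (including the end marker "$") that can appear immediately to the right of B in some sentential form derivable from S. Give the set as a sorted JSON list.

FIRST sets, iterate to fixpoint:
pass 1:
  A via A→a a: +{a}
  B via B→b: +{b}
  C via C→b a: +{b}
  S via S→A B b: +{a}
  S: {a}  A: {a}  B: {b}  C: {b}
pass 2: (stable)
  S: {a}  A: {a}  B: {b}  C: {b}

FOLLOW sets:
FOLLOW(S) := {$}
[1]
  S→A B b: FOLLOW(A) ⊇ FIRST(B) = {b}; new: +{b}
  S→A B b: FOLLOW(B) ⊇ FIRST(b) = {b}; new: +{b}
  S→a C: FOLLOW(C) ⊇ FOLLOW(S) ⊇ {$}; new: +{$}
  FOLLOW[S]={$}  FOLLOW[A]={b}  FOLLOW[B]={b}  FOLLOW[C]={$}
[2] (stable)
  FOLLOW[S]={$}  FOLLOW[A]={b}  FOLLOW[B]={b}  FOLLOW[C]={$}

FOLLOW(B) = ["b"]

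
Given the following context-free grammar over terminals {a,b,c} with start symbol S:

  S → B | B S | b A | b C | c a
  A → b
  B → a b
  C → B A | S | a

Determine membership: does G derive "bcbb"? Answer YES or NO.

CNF form of G:
  S -> B S | T0 T1 | T1 A | T1 C | T2 T0
  A -> b
  B -> T0 T1
  C -> B A | B S | T0 T1 | T1 A | T1 C | T2 T0 | a
  T0 -> a
  T1 -> b
  T2 -> c

CYK table (by increasing span):
  cell(0,0) b: {A,T1}  orig:{A}
  cell(1,1) c: {T2}  orig:{}
  cell(2,2) b: {A,T1}  orig:{A}
  cell(3,3) b: {A,T1}  orig:{A}
  cell(0,1) bc: ∅
  cell(1,2) cb: ∅
  cell(2,3) bb: {C,S}
  cell(0,2) bcb: ∅
  cell(1,3) cbb: ∅
  cell(0,3) bcbb: ∅

S ∉ T[0,3] ⇒ NO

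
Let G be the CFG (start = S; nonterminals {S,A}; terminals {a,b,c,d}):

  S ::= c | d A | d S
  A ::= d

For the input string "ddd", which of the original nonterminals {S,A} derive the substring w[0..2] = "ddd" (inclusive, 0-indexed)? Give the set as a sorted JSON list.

Convert to CNF:
  S -> T0 A | T0 S | c
  A -> d
  T0 -> d

Fill CYK table bottom-up — only the sub-triangle for w[0..2]:
  cell(0,0) d: {A,T0}  orig:{A}
  cell(1,1) d: {A,T0}  orig:{A}
  cell(2,2) d: {A,T0}  orig:{A}
  cell(0,1) dd: {S}
  cell(1,2) dd: {S}
  cell(0,2) ddd: {S}

Original NTs in T[0,2] deriving "ddd": ["S"]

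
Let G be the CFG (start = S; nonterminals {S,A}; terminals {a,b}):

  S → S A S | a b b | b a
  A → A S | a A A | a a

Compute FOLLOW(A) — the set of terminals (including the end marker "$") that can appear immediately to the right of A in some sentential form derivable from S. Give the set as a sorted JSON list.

Compute FIRST by fixpoint:
[1]
  A via A→a A A: +{a}
  S via S→a b b: +{a}
  S via S→b a: +{b}
  FIRST[S]={a,b}  FIRST[A]={a}
[2] done
  FIRST[S]={a,b}  FIRST[A]={a}

Compute FOLLOW by fixpoint:
seed FOLLOW(S) with $
[1]
  A→A S: FOLLOW(A) ⊇ FIRST(S) = {a,b}; new: +{a,b}
  A→A S: FOLLOW(S) ⊇ FOLLOW(A) ⊇ {a,b}; new: +{a,b}
  S: {$,a,b}  A: {a,b}
[2] (stable)
  S: {$,a,b}  A: {a,b}

FOLLOW(A) = ["a", "b"]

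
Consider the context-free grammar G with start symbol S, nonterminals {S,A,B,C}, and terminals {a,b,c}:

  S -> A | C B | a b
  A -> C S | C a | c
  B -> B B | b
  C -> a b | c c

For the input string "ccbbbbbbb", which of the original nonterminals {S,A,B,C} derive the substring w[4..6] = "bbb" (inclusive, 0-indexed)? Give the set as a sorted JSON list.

CNF form of G:
  S -> C B | C S | C T0 | T0 T1 | c
  A -> C S | C T0 | c
  B -> B B | b
  C -> T0 T1 | T2 T2
  T0 -> a
  T1 -> b
  T2 -> c

Fill CYK table bottom-up (cells [i..j] with 4 ≤ i ≤ j ≤ 6 only):
  T[4,4] 'b' = {B,T1}  orig:{B}
  T[5,5] 'b' = {B,T1}  orig:{B}
  T[6,6] 'b' = {B,T1}  orig:{B}
  T[4,5] 'bb' = {B}
  T[5,6] 'bb' = {B}
  T[4,6] 'bbb' = {B}

Original NTs in T[4,6] deriving "bbb": ["B"]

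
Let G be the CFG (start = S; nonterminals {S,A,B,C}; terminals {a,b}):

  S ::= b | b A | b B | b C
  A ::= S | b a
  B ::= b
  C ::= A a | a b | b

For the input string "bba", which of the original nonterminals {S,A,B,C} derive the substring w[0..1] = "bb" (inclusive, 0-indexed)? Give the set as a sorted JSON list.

Convert to CNF:
  S -> T0 A | T0 B | T0 C | b
  A -> T0 A | T0 B | T0 C | T0 T1 | b
  B -> b
  C -> A T1 | T1 T0 | b
  T0 -> b
  T1 -> a

CYK table (by increasing span) — only the sub-triangle for w[0..1]:
  [0..0]={A,B,C,S,T0}  "b"  orig:{A,B,C,S}
  [1..1]={A,B,C,S,T0}  "b"  orig:{A,B,C,S}
  [0..1]={A,S}  "bb"

Original NTs in T[0,1] deriving "bb": ["A", "S"]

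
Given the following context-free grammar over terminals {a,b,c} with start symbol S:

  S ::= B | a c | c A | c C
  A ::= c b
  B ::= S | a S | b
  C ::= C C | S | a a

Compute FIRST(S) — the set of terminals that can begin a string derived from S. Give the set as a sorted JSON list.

FIRST iteration:
round 1:
  A via A→c b: +{c}
  B via B→a S: +{a}
  B via B→b: +{b}
  C via C→a a: +{a}
  S via S→B: +{a,b}
  S via S→c A: +{c}
  FIRST[S]={a,b,c}  FIRST[A]={c}  FIRST[B]={a,b}  FIRST[C]={a}
round 2:
  B via B→S: +{c}
  C via C→S: +{b,c}
  FIRST[S]={a,b,c}  FIRST[A]={c}  FIRST[B]={a,b,c}  FIRST[C]={a,b,c}
round 3: done
  FIRST[S]={a,b,c}  FIRST[A]={c}  FIRST[B]={a,b,c}  FIRST[C]={a,b,c}

FIRST(S) = ["a", "b", "c"]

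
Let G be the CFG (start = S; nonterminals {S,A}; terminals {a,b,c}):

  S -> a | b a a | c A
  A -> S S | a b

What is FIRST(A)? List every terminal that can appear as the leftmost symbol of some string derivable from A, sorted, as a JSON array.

FIRST sets, iterate to fixpoint:
pass 1:
  A via A→a b: +{a}
  S via S→a: +{a}
  S via S→b a a: +{b}
  S via S→c A: +{c}
  S: {a,b,c}  A: {a}
pass 2:
  A via A→S S: +{b,c}
  S: {a,b,c}  A: {a,b,c}
pass 3: done
  S: {a,b,c}  A: {a,b,c}

FIRST(A) = ["a", "b", "c"]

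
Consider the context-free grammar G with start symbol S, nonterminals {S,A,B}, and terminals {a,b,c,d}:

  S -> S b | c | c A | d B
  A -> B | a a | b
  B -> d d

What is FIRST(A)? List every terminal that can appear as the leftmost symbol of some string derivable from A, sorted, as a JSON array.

FIRST iteration:
[1]
  A via A→a a: +{a}
  A via A→b: +{b}
  B via B→d d: +{d}
  S via S→c: +{c}
  S via S→d B: +{d}
  S: {c,d}  A: {a,b}  B: {d}
[2]
  A via A→B: +{d}
  S: {c,d}  A: {a,b,d}  B: {d}
[3] (no change)
  S: {c,d}  A: {a,b,d}  B: {d}

FIRST(A) = ["a", "b", "d"]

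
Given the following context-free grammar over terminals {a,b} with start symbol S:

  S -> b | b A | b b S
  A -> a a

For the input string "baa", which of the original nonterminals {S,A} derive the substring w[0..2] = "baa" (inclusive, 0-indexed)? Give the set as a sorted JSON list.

Convert to CNF:
  S -> T1 A | T1 X2 | b
  A -> T0 T0
  T0 -> a
  T1 -> b
  X2 -> T1 S

CYK table (by increasing span) (cells [i..j] with 0 ≤ i ≤ j ≤ 2 only):
  cell(0,0) b: {S,T1}  orig:{S}
  cell(1,1) a: {T0}  orig:{}
  cell(2,2) a: {T0}  orig:{}
  cell(0,1) ba: ∅
  cell(1,2) aa: {A}
  cell(0,2) baa: {S}

Original NTs in T[0,2] deriving "baa": ["S"]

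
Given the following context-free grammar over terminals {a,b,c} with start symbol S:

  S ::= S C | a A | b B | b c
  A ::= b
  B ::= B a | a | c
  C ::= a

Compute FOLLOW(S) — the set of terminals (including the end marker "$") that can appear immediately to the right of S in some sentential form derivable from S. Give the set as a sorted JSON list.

FIRST sets, iterate to fixpoint:
[1]
  A via A→b: +{b}
  B via B→a: +{a}
  B via B→c: +{c}
  C via C→a: +{a}
  S via S→a A: +{a}
  S via S→b B: +{b}
  S: {a,b}  A: {b}  B: {a,c}  C: {a}
[2] (stable)
  S: {a,b}  A: {b}  B: {a,c}  C: {a}

Compute FOLLOW by fixpoint:
FOLLOW(S) := {$}
pass 1:
  B→B a: FOLLOW(B) ⊇ FIRST(a) = {a}; new: +{a}
  S→S C: FOLLOW(S) ⊇ FIRST(C) = {a}; new: +{a}
  S→S C: FOLLOW(C) ⊇ FOLLOW(S) ⊇ {$,a}; new: +{$,a}
  S→a A: FOLLOW(A) ⊇ FOLLOW(S) ⊇ {$,a}; new: +{$,a}
  S→b B: FOLLOW(B) ⊇ FOLLOW(S) ⊇ {$,a}; new: +{$}
  FOLLOW(S)={$,a}  FOLLOW(A)={$,a}  FOLLOW(B)={$,a}  FOLLOW(C)={$,a}
pass 2: done
  FOLLOW(S)={$,a}  FOLLOW(A)={$,a}  FOLLOW(B)={$,a}  FOLLOW(C)={$,a}

FOLLOW(S) = ["$", "a"]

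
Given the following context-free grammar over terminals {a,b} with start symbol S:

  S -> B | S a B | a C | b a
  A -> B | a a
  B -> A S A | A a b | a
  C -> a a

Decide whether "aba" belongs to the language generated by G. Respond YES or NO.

Convert to CNF:
  S -> A X6 | A X7 | S X8 | T0 C | T1 T0 | a
  A -> A X2 | A X3 | T0 T0 | a
  B -> A X4 | A X5 | a
  C -> T0 T0
  T0 -> a
  T1 -> b
  X2 -> S A
  X3 -> T0 T1
  X4 -> S A
  X5 -> T0 T1
  X6 -> S A
  X7 -> T0 T1
  X8 -> T0 B

CYK table (by increasing span):
  T[0,0] 'a' = {A,B,S,T0}  orig:{A,B,S}
  T[1,1] 'b' = {T1}  orig:{}
  T[2,2] 'a' = {A,B,S,T0}  orig:{A,B,S}
  T[0,1] 'ab' = {X3,X5,X7}  orig:{}
  T[1,2] 'ba' = {S}
  T[0,2] 'aba' = ∅

S ∉ T[0,2] ⇒ NO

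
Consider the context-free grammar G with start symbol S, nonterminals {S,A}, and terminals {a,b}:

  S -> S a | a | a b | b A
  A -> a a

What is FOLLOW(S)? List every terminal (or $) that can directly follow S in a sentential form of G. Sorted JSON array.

FIRST iteration:
[1]
  A via A→a a: +{a}
  S via S→a: +{a}
  S via S→b A: +{b}
  FIRST[S]={a,b}  FIRST[A]={a}
[2] done
  FIRST[S]={a,b}  FIRST[A]={a}

FOLLOW sets:
seed FOLLOW(S) with $
pass 1:
  S→S a: FOLLOW(S) ⊇ FIRST(a) = {a}; new: +{a}
  S→b A: FOLLOW(A) ⊇ FOLLOW(S) ⊇ {$,a}; new: +{$,a}
  FOLLOW[S]={$,a}  FOLLOW[A]={$,a}
pass 2: (stable)
  FOLLOW[S]={$,a}  FOLLOW[A]={$,a}

FOLLOW(S) = ["$", "a"]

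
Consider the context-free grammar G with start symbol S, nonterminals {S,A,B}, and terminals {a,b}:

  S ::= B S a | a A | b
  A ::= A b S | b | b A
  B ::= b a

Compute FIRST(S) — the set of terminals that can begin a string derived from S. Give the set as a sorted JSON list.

Compute FIRST by fixpoint:
[1]
  A via A→b: +{b}
  B via B→b a: +{b}
  S via S→B S a: +{b}
  S via S→a A: +{a}
  FIRST[S]={a,b}  FIRST[A]={b}  FIRST[B]={b}
[2] done
  FIRST[S]={a,b}  FIRST[A]={b}  FIRST[B]={b}

FIRST(S) = ["a", "b"]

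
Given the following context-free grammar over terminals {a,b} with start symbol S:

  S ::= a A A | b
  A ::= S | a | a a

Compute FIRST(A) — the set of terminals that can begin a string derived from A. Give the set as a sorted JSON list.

FIRST iteration:
iter 1:
  A via A→a: +{a}
  S via S→a A A: +{a}
  S via S→b: +{b}
  FIRST[S]={a,b}  FIRST[A]={a}
iter 2:
  A via A→S: +{b}
  FIRST[S]={a,b}  FIRST[A]={a,b}
iter 3: — fixpoint
  FIRST[S]={a,b}  FIRST[A]={a,b}

FIRST(A) = ["a", "b"]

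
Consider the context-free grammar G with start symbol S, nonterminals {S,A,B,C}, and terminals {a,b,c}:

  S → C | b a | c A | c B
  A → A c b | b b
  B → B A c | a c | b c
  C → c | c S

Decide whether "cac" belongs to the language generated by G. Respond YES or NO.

CNF form of G:
  S -> T0 A | T0 B | T0 S | T1 T2 | c
  A -> A X3 | T1 T1
  B -> B X4 | T1 T0 | T2 T0
  C -> T0 S | c
  T0 -> c
  T1 -> b
  T2 -> a
  X3 -> T0 T1
  X4 -> A T0

CYK fill:
  T[0,0] 'c' = {C,S,T0}  orig:{C,S}
  T[1,1] 'a' = {T2}  orig:{}
  T[2,2] 'c' = {C,S,T0}  orig:{C,S}
  T[0,1] 'ca' = ∅
  T[1,2] 'ac' = {B}
  T[0,2] 'cac' = {S}

S ∈ T[0,2] ⇒ YES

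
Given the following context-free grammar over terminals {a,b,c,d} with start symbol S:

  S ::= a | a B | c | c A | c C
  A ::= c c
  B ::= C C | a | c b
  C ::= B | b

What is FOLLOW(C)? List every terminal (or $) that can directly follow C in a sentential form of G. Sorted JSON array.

FIRST sets, iterate to fixpoint:
pass 1:
  A via A→c c: +{c}
  B via B→a: +{a}
  B via B→c b: +{c}
  C via C→B: +{a,c}
  C via C→b: +{b}
  S via S→a: +{a}
  S via S→c: +{c}
  FIRST[S]={a,c}  FIRST[A]={c}  FIRST[B]={a,c}  FIRST[C]={a,b,c}
pass 2:
  B via B→C C: +{b}
  FIRST[S]={a,c}  FIRST[A]={c}  FIRST[B]={a,b,c}  FIRST[C]={a,b,c}
pass 3: (stable)
  FIRST[S]={a,c}  FIRST[A]={c}  FIRST[B]={a,b,c}  FIRST[C]={a,b,c}

FOLLOW iteration:
FOLLOW(S) := {$}
round 1:
  B→C C: FOLLOW(C) ⊇ FIRST(C) = {a,b,c}; new: +{a,b,c}
  C→B: FOLLOW(B) ⊇ FOLLOW(C) ⊇ {a,b,c}; new: +{a,b,c}
  S→a B: FOLLOW(B) ⊇ FOLLOW(S) ⊇ {$}; new: +{$}
  S→c A: FOLLOW(A) ⊇ FOLLOW(S) ⊇ {$}; new: +{$}
  S→c C: FOLLOW(C) ⊇ FOLLOW(S) ⊇ {$}; new: +{$}
  FOLLOW[S]={$}  FOLLOW[A]={$}  FOLLOW[B]={$,a,b,c}  FOLLOW[C]={$,a,b,c}
round 2: (no change)
  FOLLOW[S]={$}  FOLLOW[A]={$}  FOLLOW[B]={$,a,b,c}  FOLLOW[C]={$,a,b,c}

FOLLOW(C) = ["$", "a", "b", "c"]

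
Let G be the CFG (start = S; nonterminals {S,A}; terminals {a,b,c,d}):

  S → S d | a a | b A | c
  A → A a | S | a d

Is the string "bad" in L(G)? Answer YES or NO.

Convert to CNF:
  S -> S T1 | T0 T0 | T2 A | c
  A -> A T0 | S T1 | T0 T0 | T0 T1 | T2 A | c
  T0 -> a
  T1 -> d
  T2 -> b

Fill CYK table bottom-up:
  cell(0,0) b: {T2}  orig:{}
  cell(1,1) a: {T0}  orig:{}
  cell(2,2) d: {T1}  orig:{}
  cell(0,1) ba: ∅
  cell(1,2) ad: {A}
  cell(0,2) bad: {A,S}

S ∈ T[0,2] ⇒ YES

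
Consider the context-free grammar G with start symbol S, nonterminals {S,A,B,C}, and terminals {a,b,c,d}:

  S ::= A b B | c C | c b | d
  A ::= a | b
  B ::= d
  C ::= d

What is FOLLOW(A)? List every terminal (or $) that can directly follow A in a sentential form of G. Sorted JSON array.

FIRST iteration:
pass 1:
  A via A→a: +{a}
  A via A→b: +{b}
  B via B→d: +{d}
  C via C→d: +{d}
  S via S→A b B: +{a,b}
  S via S→c C: +{c}
  S via S→d: +{d}
  FIRST[S]={a,b,c,d}  FIRST[A]={a,b}  FIRST[B]={d}  FIRST[C]={d}
pass 2: (no change)
  FIRST[S]={a,b,c,d}  FIRST[A]={a,b}  FIRST[B]={d}  FIRST[C]={d}

FOLLOW iteration:
initialize: $ ∈ FOLLOW(S)
round 1:
  S→A b B: FOLLOW(A) ⊇ FIRST(b) = {b}; new: +{b}
  S→A b B: FOLLOW(B) ⊇ FOLLOW(S) ⊇ {$}; new: +{$}
  S→c C: FOLLOW(C) ⊇ FOLLOW(S) ⊇ {$}; new: +{$}
  S: {$}  A: {b}  B: {$}  C: {$}
round 2: done
  S: {$}  A: {b}  B: {$}  C: {$}

FOLLOW(A) = ["b"]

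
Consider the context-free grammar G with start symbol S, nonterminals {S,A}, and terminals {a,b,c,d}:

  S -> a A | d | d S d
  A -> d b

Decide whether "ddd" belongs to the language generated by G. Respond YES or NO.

Convert to CNF:
  S -> T0 X3 | T2 A | d
  A -> T0 T1
  T0 -> d
  T1 -> b
  T2 -> a
  X3 -> S T0

CYK table (by increasing span):
  [0..0]={S,T0}  "d"  orig:{S}
  [1..1]={S,T0}  "d"  orig:{S}
  [2..2]={S,T0}  "d"  orig:{S}
  [0..1]={X3}  "dd"  orig:{}
  [1..2]={X3}  "dd"  orig:{}
  [0..2]={S}  "ddd"

S ∈ T[0,2] ⇒ YES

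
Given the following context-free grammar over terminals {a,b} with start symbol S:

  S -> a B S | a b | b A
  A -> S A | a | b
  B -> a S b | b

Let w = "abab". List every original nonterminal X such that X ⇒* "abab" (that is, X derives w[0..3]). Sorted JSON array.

CNF form of G:
  S -> T0 T1 | T0 X3 | T1 A
  A -> S A | a | b
  B -> T0 X2 | b
  T0 -> a
  T1 -> b
  X2 -> S T1
  X3 -> B S

CYK fill — only the sub-triangle for w[0..3]:
  [0..0]={A,T0}  "a"  orig:{A}
  [1..1]={A,B,T1}  "b"  orig:{A,B}
  [2..2]={A,T0}  "a"  orig:{A}
  [3..3]={A,B,T1}  "b"  orig:{A,B}
  [0..1]={S}  "ab"
  [1..2]={S}  "ba"
  [2..3]={S}  "ab"
  [0..2]={A}  "aba"
  [1..3]={A,X2,X3}  "bab"  orig:{A}
  [0..3]={B,S}  "abab"

Original NTs in T[0,3] deriving "abab": ["B", "S"]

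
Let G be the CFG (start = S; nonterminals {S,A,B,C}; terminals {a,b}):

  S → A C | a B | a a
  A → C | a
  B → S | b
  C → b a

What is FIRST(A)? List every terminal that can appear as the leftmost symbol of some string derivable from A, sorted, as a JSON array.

FIRST iteration:
[1]
  A via A→a: +{a}
  B via B→b: +{b}
  C via C→b a: +{b}
  S via S→A C: +{a}
  FIRST[S]={a}  FIRST[A]={a}  FIRST[B]={b}  FIRST[C]={b}
[2]
  A via A→C: +{b}
  B via B→S: +{a}
  S via S→A C: +{b}
  FIRST[S]={a,b}  FIRST[A]={a,b}  FIRST[B]={a,b}  FIRST[C]={b}
[3] (no change)
  FIRST[S]={a,b}  FIRST[A]={a,b}  FIRST[B]={a,b}  FIRST[C]={b}

FIRST(A) = ["a", "b"]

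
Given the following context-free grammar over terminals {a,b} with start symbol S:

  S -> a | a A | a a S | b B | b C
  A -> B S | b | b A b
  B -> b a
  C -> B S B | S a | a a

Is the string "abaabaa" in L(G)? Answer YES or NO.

Convert to CNF:
  S -> T0 B | T0 C | T1 A | T1 X4 | a
  A -> B S | T0 X2 | b
  B -> T0 T1
  C -> B X3 | S T1 | T1 T1
  T0 -> b
  T1 -> a
  X2 -> A T0
  X3 -> S B
  X4 -> T1 S

Fill CYK table bottom-up:
  T[0,0] 'a' = {S,T1}  orig:{S}
  T[1,1] 'b' = {A,T0}  orig:{A}
  T[2,2] 'a' = {S,T1}  orig:{S}
  T[3,3] 'a' = {S,T1}  orig:{S}
  T[4,4] 'b' = {A,T0}  orig:{A}
  T[5,5] 'a' = {S,T1}  orig:{S}
  T[6,6] 'a' = {S,T1}  orig:{S}
  T[0,1] 'ab' = {S}
  T[1,2] 'ba' = {B}
  T[2,3] 'aa' = {C,X4}  orig:{C}
  T[3,4] 'ab' = {S}
  T[4,5] 'ba' = {B}
  T[5,6] 'aa' = {C,X4}  orig:{C}
  T[0,2] 'aba' = {C,X3}  orig:{C}
  T[1,3] 'baa' = {A,S}
  T[2,4] 'aab' = {X4}  orig:{}
  T[3,5] 'aba' = {C,X3}  orig:{C}
  T[4,6] 'baa' = {A,S}
  T[0,3] 'abaa' = {S,X4}  orig:{S}
  T[1,4] 'baab' = {A,X2}  orig:{A}
  T[2,5] 'aaba' = ∅
  T[3,6] 'abaa' = {S,X4}  orig:{S}
  T[0,4] 'abaab' = {S}
  T[1,5] 'baaba' = {C,X3}  orig:{C}
  T[2,6] 'aabaa' = {S,X4}  orig:{S}
  T[0,5] 'abaaba' = {C,X3}  orig:{C}
  T[1,6] 'baabaa' = {A}
  T[0,6] 'abaabaa' = {S}

S ∈ T[0,6] ⇒ YES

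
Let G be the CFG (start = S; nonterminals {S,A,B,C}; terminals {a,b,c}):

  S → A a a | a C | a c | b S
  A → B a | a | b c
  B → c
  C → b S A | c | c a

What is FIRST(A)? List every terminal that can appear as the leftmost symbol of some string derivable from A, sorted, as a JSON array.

FIRST sets, iterate to fixpoint:
pass 1:
  A via A→a: +{a}
  A via A→b c: +{b}
  B via B→c: +{c}
  C via C→b S A: +{b}
  C via C→c: +{c}
  S via S→A a a: +{a,b}
  FIRST(S)={a,b}  FIRST(A)={a,b}  FIRST(B)={c}  FIRST(C)={b,c}
pass 2:
  A via A→B a: +{c}
  S via S→A a a: +{c}
  FIRST(S)={a,b,c}  FIRST(A)={a,b,c}  FIRST(B)={c}  FIRST(C)={b,c}
pass 3: done
  FIRST(S)={a,b,c}  FIRST(A)={a,b,c}  FIRST(B)={c}  FIRST(C)={b,c}

FIRST(A) = ["a", "b", "c"]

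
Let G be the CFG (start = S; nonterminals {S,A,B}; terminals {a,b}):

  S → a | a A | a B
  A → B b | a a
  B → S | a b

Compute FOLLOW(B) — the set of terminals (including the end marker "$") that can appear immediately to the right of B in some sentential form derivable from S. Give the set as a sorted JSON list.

Compute FIRST by fixpoint:
pass 1:
  A via A→a a: +{a}
  B via B→a b: +{a}
  S via S→a: +{a}
  FIRST(S)={a}  FIRST(A)={a}  FIRST(B)={a}
pass 2: (stable)
  FIRST(S)={a}  FIRST(A)={a}  FIRST(B)={a}

Compute FOLLOW by fixpoint:
seed FOLLOW(S) with $
iter 1:
  A→B b: FOLLOW(B) ⊇ FIRST(b) = {b}; new: +{b}
  B→S: FOLLOW(S) ⊇ FOLLOW(B) ⊇ {b}; new: +{b}
  S→a A: FOLLOW(A) ⊇ FOLLOW(S) ⊇ {$,b}; new: +{$,b}
  S→a B: FOLLOW(B) ⊇ FOLLOW(S) ⊇ {$,b}; new: +{$}
  S: {$,b}  A: {$,b}  B: {$,b}
iter 2: (stable)
  S: {$,b}  A: {$,b}  B: {$,b}

FOLLOW(B) = ["$", "b"]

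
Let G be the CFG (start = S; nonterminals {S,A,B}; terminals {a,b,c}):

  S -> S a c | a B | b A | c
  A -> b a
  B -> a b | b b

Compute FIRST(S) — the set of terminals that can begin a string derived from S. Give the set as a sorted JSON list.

Compute FIRST by fixpoint:
round 1:
  A via A→b a: +{b}
  B via B→a b: +{a}
  B via B→b b: +{b}
  S via S→a B: +{a}
  S via S→b A: +{b}
  S via S→c: +{c}
  S: {a,b,c}  A: {b}  B: {a,b}
round 2: done
  S: {a,b,c}  A: {b}  B: {a,b}

FIRST(S) = ["a", "b", "c"]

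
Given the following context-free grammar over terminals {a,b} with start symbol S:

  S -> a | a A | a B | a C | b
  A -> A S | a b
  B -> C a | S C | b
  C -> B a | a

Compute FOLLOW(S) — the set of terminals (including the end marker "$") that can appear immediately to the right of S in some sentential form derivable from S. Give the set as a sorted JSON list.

FIRST iteration:
[1]
  A via A→a b: +{a}
  B via B→b: +{b}
  C via C→B a: +{b}
  C via C→a: +{a}
  S via S→a: +{a}
  S via S→b: +{b}
  FIRST(S)={a,b}  FIRST(A)={a}  FIRST(B)={b}  FIRST(C)={a,b}
[2]
  B via B→C a: +{a}
  FIRST(S)={a,b}  FIRST(A)={a}  FIRST(B)={a,b}  FIRST(C)={a,b}
[3] — fixpoint
  FIRST(S)={a,b}  FIRST(A)={a}  FIRST(B)={a,b}  FIRST(C)={a,b}

FOLLOW iteration:
initialize: $ ∈ FOLLOW(S)
iter 1:
  A→A S: FOLLOW(A) ⊇ FIRST(S) = {a,b}; new: +{a,b}
  A→A S: FOLLOW(S) ⊇ FOLLOW(A) ⊇ {a,b}; new: +{a,b}
  B→C a: FOLLOW(C) ⊇ FIRST(a) = {a}; new: +{a}
  C→B a: FOLLOW(B) ⊇ FIRST(a) = {a}; new: +{a}
  S→a A: FOLLOW(A) ⊇ FOLLOW(S) ⊇ {$,a,b}; new: +{$}
  S→a B: FOLLOW(B) ⊇ FOLLOW(S) ⊇ {$,a,b}; new: +{$,b}
  S→a C: FOLLOW(C) ⊇ FOLLOW(S) ⊇ {$,a,b}; new: +{$,b}
  S: {$,a,b}  A: {$,a,b}  B: {$,a,b}  C: {$,a,b}
iter 2: done
  S: {$,a,b}  A: {$,a,b}  B: {$,a,b}  C: {$,a,b}

FOLLOW(S) = ["$", "a", "b"]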